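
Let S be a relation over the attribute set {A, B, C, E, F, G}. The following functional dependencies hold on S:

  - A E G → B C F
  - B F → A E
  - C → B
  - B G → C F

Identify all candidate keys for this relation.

{B, G}, {C, G}, {A, E, G}

Attribute G never appears on the right-hand side of any dependency, so G must belong to every candidate key.
{G}⁺ = {G}, which is not all of the schema, so we must add further attributes.
{B, G}⁺: BG→CF adds C, F; BF→AE adds A, E → {A, B, C, E, F, G}.
{C, G}⁺: C→B adds B; BG→CF adds F; BF→AE adds A, E → {A, B, C, E, F, G}.
{A, E, G}⁺: AEG→BCF adds B, C, F → {A, B, C, E, F, G}.
Any other superkey contains one of these as a subset, so there are no further candidate keys.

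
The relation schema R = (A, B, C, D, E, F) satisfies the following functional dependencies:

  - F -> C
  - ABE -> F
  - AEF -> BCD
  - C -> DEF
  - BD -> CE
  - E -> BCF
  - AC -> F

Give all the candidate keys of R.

Attribute A never appears on the right-hand side of any dependency, so A must belong to every candidate key.
{A}⁺ = {A}, which is not all of the schema, so we must add further attributes.
{A, C}⁺: C→DEF adds D, E, F; E→BCF adds B → {A, B, C, D, E, F}. Minimal: {C}⁺ = {B, C, D, E, F}; {A}⁺ = {A} — none reach the full schema.
{A, E}⁺: E→BCF adds B, C, F; AEF→BCD adds D → {A, B, C, D, E, F}. Minimal: {E}⁺ = {B, C, D, E, F}; {A}⁺ = {A} — none reach the full schema.
{A, F}⁺: F→C adds C; C→DEF adds D, E; E→BCF adds B → {A, B, C, D, E, F}. Minimal: {F}⁺ = {B, C, D, E, F}; {A}⁺ = {A} — none reach the full schema.
{A, B, D}⁺: BD→CE adds C, E; E→BCF adds F → {A, B, C, D, E, F}. Minimal: {B, D}⁺ = {B, C, D, E, F}; {A, D}⁺ = {A, D}; {A, B}⁺ = {A, B} — none reach the full schema.

(A, C), (A, E), (A, F), (A, B, D)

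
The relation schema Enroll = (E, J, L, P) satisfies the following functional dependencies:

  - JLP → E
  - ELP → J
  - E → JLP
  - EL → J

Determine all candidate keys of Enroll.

E, JLP

{E}⁺: E→JLP adds J, L, P → {E, J, L, P}.
{J, L, P}⁺: JLP→E adds E → {E, J, L, P}. Minimal: {L, P}⁺ = {L, P}; {J, P}⁺ = {J, P}; {J, L}⁺ = {J, L} — none reach the full schema.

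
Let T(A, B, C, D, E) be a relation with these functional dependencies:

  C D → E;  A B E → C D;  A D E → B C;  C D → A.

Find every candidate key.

{C, D}, {A, B, E}, {A, D, E}

{C, D}⁺: CD→E adds E; CD→A adds A; ADE→BC adds B → {A, B, C, D, E}.
{A, B, E}⁺: ABE→CD adds C, D → {A, B, C, D, E}.
{A, D, E}⁺: ADE→BC adds B, C → {A, B, C, D, E}.
Any other superkey contains one of these as a subset, so there are no further candidate keys.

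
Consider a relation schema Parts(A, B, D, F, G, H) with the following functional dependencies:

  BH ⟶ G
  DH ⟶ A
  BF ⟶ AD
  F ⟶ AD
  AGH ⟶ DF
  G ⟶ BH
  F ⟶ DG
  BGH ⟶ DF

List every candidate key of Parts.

{F}⁺: F→AD adds A, D; F→DG adds G; G→BH adds B, H → {A, B, D, F, G, H}.
{G}⁺: G→BH adds B, H; BGH→DF adds D, F; DH→A adds A → {A, B, D, F, G, H}.
{B, H}⁺: BH→G adds G; BGH→DF adds D, F; DH→A adds A → {A, B, D, F, G, H}. Minimal: {H}⁺ = {H}; {B}⁺ = {B} — none reach the full schema.

(F); (G); (B, H)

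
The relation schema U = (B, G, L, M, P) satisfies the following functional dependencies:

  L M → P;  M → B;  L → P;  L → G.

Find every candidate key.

LM

Attributes L, M never appear on any right-hand side, so every candidate key must contain {L, M}.
{L, M}⁺ = {B, G, L, M, P}, which is all of the schema, so {L, M} is the only candidate key.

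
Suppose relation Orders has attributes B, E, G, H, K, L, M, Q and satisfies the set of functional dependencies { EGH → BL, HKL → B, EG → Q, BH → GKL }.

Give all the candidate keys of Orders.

{B, E, H, M}; {E, G, H, M}; {E, H, K, L, M}

Attributes E, H, M never appear on any right-hand side, so every candidate key must contain {E, H, M}.
{E, H, M}⁺ = {E, H, M}, which is not all of the schema, so we must add further attributes.
{B, E, H, M}⁺: BH→GKL adds G, K, L; EG→Q adds Q → {B, E, G, H, K, L, M, Q}. Minimal: {E, H, M}⁺ = {E, H, M}; {B, H, M}⁺ = {B, G, H, K, L, M}; {B, E, M}⁺ = {B, E, M}; … — none reach the full schema.
{E, G, H, M}⁺: EGH→BL adds B, L; EG→Q adds Q; BH→GKL adds K → {B, E, G, H, K, L, M, Q}. Minimal: {G, H, M}⁺ = {G, H, M}; {E, H, M}⁺ = {E, H, M}; {E, G, M}⁺ = {E, G, M, Q}; … — none reach the full schema.
{E, H, K, L, M}⁺: HKL→B adds B; BH→GKL adds G; EG→Q adds Q → {B, E, G, H, K, L, M, Q}. Minimal: {H, K, L, M}⁺ = {B, G, H, K, L, M}; {E, K, L, M}⁺ = {E, K, L, M}; {E, H, L, M}⁺ = {E, H, L, M}; … — none reach the full schema.
Any other superkey contains one of these as a subset, so there are no further candidate keys.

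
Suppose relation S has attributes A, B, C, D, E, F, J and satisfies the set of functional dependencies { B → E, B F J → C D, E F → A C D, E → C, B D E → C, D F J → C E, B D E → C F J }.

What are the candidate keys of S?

Attribute B never appears on the right-hand side of any dependency, so B must belong to every candidate key.
{B}⁺ = {B, C, E}, which is not all of the schema, so we must add further attributes.
{B, D}⁺: B→E adds E; E→C adds C; BDE→CFJ adds F, J; EF→ACD adds A → {A, B, C, D, E, F, J}. Minimal: {D}⁺ = {D}; {B}⁺ = {B, C, E} — none reach the full schema.
{B, F}⁺: B→E adds E; EF→ACD adds A, C, D; BDE→CFJ adds J → {A, B, C, D, E, F, J}. Minimal: {F}⁺ = {F}; {B}⁺ = {B, C, E} — none reach the full schema.
Any other superkey contains one of these as a subset, so there are no further candidate keys.

(B, D), (B, F)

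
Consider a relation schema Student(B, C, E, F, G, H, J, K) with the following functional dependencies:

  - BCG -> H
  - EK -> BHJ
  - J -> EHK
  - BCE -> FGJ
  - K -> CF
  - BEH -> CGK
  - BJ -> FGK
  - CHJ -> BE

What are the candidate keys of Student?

J, EK, BCE, BEH

{J}⁺: J→EHK adds E, H, K; K→CF adds C, F; CHJ→BE adds B; BCE→FGJ adds G → {B, C, E, F, G, H, J, K}.
{E, K}⁺: EK→BHJ adds B, H, J; K→CF adds C, F; BEH→CGK adds G → {B, C, E, F, G, H, J, K}. Minimal: {K}⁺ = {C, F, K}; {E}⁺ = {E} — none reach the full schema.
{B, C, E}⁺: BCE→FGJ adds F, G, J; BJ→FGK adds K; BCG→H adds H → {B, C, E, F, G, H, J, K}. Minimal: {C, E}⁺ = {C, E}; {B, E}⁺ = {B, E}; {B, C}⁺ = {B, C} — none reach the full schema.
{B, E, H}⁺: BEH→CGK adds C, G, K; EK→BHJ adds J; BCE→FGJ adds F → {B, C, E, F, G, H, J, K}. Minimal: {E, H}⁺ = {E, H}; {B, H}⁺ = {B, H}; {B, E}⁺ = {B, E} — none reach the full schema.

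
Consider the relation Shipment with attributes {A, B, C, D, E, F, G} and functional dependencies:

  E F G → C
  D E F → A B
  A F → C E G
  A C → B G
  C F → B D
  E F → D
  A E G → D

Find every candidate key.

(A, F), (E, F)

Attribute F never appears on the right-hand side of any dependency, so F must belong to every candidate key.
{F}⁺ = {F}, which is not all of the schema, so we must add further attributes.
{A, F}⁺: AF→CEG adds C, E, G; AC→BG adds B; CF→BD adds D → {A, B, C, D, E, F, G}.
{E, F}⁺: EF→D adds D; DEF→AB adds A, B; AF→CEG adds C, G → {A, B, C, D, E, F, G}.
Any other superkey contains one of these as a subset, so there are no further candidate keys.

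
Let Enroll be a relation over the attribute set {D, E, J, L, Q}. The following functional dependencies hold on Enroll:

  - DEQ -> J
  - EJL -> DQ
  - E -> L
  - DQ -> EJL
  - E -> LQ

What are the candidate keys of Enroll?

(D, E), (D, Q), (E, J)

{D, E}⁺: E→L adds L; E→LQ adds Q; DEQ→J adds J → {D, E, J, L, Q}. Minimal: {E}⁺ = {E, L, Q}; {D}⁺ = {D} — none reach the full schema.
{D, Q}⁺: DQ→EJL adds E, J, L → {D, E, J, L, Q}. Minimal: {Q}⁺ = {Q}; {D}⁺ = {D} — none reach the full schema.
{E, J}⁺: E→L adds L; E→LQ adds Q; EJL→DQ adds D → {D, E, J, L, Q}. Minimal: {J}⁺ = {J}; {E}⁺ = {E, L, Q} — none reach the full schema.
Any other superkey contains one of these as a subset, so there are no further candidate keys.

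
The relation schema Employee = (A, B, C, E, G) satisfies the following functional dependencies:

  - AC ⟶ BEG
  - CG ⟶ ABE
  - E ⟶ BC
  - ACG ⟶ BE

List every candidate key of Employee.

{A, C}⁺: AC→BEG adds B, E, G → {A, B, C, E, G}. Minimal: {C}⁺ = {C}; {A}⁺ = {A} — none reach the full schema.
{A, E}⁺: E→BC adds B, C; AC→BEG adds G → {A, B, C, E, G}. Minimal: {E}⁺ = {B, C, E}; {A}⁺ = {A} — none reach the full schema.
{C, G}⁺: CG→ABE adds A, B, E → {A, B, C, E, G}. Minimal: {G}⁺ = {G}; {C}⁺ = {C} — none reach the full schema.
{E, G}⁺: E→BC adds B, C; CG→ABE adds A → {A, B, C, E, G}. Minimal: {G}⁺ = {G}; {E}⁺ = {B, C, E} — none reach the full schema.

AC, AE, CG, EG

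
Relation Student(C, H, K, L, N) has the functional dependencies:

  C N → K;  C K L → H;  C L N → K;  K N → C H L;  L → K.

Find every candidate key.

Attribute N never appears on the right-hand side of any dependency, so N must belong to every candidate key.
{N}⁺ = {N}, which is not all of the schema, so we must add further attributes.
{C, N}⁺: CN→K adds K; KN→CHL adds H, L → {C, H, K, L, N}. Minimal: {N}⁺ = {N}; {C}⁺ = {C} — none reach the full schema.
{K, N}⁺: KN→CHL adds C, H, L → {C, H, K, L, N}. Minimal: {N}⁺ = {N}; {K}⁺ = {K} — none reach the full schema.
{L, N}⁺: L→K adds K; KN→CHL adds C, H → {C, H, K, L, N}. Minimal: {N}⁺ = {N}; {L}⁺ = {K, L} — none reach the full schema.
Any other superkey contains one of these as a subset, so there are no further candidate keys.

CN, KN, LN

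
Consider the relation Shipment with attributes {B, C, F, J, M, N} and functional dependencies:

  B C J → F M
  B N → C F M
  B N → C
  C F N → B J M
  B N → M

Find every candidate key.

Attribute N never appears on the right-hand side of any dependency, so N must belong to every candidate key.
{N}⁺ = {N}, which is not all of the schema, so we must add further attributes.
{B, N}⁺: BN→CFM adds C, F, M; CFN→BJM adds J → {B, C, F, J, M, N}.
{C, F, N}⁺: CFN→BJM adds B, J, M → {B, C, F, J, M, N}.
Any other superkey contains one of these as a subset, so there are no further candidate keys.

(B, N); (C, F, N)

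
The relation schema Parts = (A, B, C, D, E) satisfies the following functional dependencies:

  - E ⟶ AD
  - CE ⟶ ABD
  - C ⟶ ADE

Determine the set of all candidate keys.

Attribute C never appears on the right-hand side of any dependency, so C must belong to every candidate key.
{C}⁺ = {A, B, C, D, E}, which is all of the schema, so {C} is the only candidate key.

C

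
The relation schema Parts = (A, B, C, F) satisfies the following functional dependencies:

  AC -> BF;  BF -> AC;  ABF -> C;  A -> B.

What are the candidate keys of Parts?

{A, C}⁺: AC→BF adds B, F → {A, B, C, F}.
{A, F}⁺: A→B adds B; BF→AC adds C → {A, B, C, F}.
{B, F}⁺: BF→AC adds A, C → {A, B, C, F}.
Any other superkey contains one of these as a subset, so there are no further candidate keys.

{A, C}, {A, F}, {B, F}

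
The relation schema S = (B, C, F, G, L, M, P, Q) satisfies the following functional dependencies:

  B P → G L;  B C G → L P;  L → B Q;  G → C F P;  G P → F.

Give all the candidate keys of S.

{B, G, M}; {B, M, P}; {G, L, M}; {L, M, P}

{B, G, M}⁺: G→CFP adds C, F, P; BP→GL adds L; L→BQ adds Q → {B, C, F, G, L, M, P, Q}. Minimal: {G, M}⁺ = {C, F, G, M, P}; {B, M}⁺ = {B, M}; {B, G}⁺ = {B, C, F, G, L, P, Q} — none reach the full schema.
{B, M, P}⁺: BP→GL adds G, L; L→BQ adds Q; G→CFP adds C, F → {B, C, F, G, L, M, P, Q}. Minimal: {M, P}⁺ = {M, P}; {B, P}⁺ = {B, C, F, G, L, P, Q}; {B, M}⁺ = {B, M} — none reach the full schema.
{G, L, M}⁺: L→BQ adds B, Q; G→CFP adds C, F, P → {B, C, F, G, L, M, P, Q}. Minimal: {L, M}⁺ = {B, L, M, Q}; {G, M}⁺ = {C, F, G, M, P}; {G, L}⁺ = {B, C, F, G, L, P, Q} — none reach the full schema.
{L, M, P}⁺: L→BQ adds B, Q; BP→GL adds G; G→CFP adds C, F → {B, C, F, G, L, M, P, Q}. Minimal: {M, P}⁺ = {M, P}; {L, P}⁺ = {B, C, F, G, L, P, Q}; {L, M}⁺ = {B, L, M, Q} — none reach the full schema.
Any other superkey contains one of these as a subset, so there are no further candidate keys.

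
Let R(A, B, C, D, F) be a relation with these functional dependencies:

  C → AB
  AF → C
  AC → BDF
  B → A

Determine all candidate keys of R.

{C}⁺: C→AB adds A, B; AC→BDF adds D, F → {A, B, C, D, F}.
{A, F}⁺: AF→C adds C; AC→BDF adds B, D → {A, B, C, D, F}.
{B, F}⁺: B→A adds A; AF→C adds C; AC→BDF adds D → {A, B, C, D, F}.
Any other superkey contains one of these as a subset, so there are no further candidate keys.

(C), (A, F), (B, F)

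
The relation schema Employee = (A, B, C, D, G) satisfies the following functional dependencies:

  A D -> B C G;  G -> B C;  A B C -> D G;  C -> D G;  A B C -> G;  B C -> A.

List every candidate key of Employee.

(C), (G), (A, D)

{C}⁺: C→DG adds D, G; G→BC adds B; BC→A adds A → {A, B, C, D, G}.
{G}⁺: G→BC adds B, C; C→DG adds D; BC→A adds A → {A, B, C, D, G}.
{A, D}⁺: AD→BCG adds B, C, G → {A, B, C, D, G}.
Any other superkey contains one of these as a subset, so there are no further candidate keys.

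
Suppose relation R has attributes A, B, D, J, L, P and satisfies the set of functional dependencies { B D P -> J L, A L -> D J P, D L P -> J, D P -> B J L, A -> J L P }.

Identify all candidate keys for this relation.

A

Attribute A never appears on the right-hand side of any dependency, so A must belong to every candidate key.
{A}⁺ = {A, B, D, J, L, P}, which is all of the schema, so {A} is the only candidate key.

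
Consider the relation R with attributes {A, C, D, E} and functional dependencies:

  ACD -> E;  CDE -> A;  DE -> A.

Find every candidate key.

Attributes C, D never appear on any right-hand side, so every candidate key must contain {C, D}.
{C, D}⁺ = {C, D}, which is not all of the schema, so we must add further attributes.
{A, C, D}⁺: ACD→E adds E → {A, C, D, E}.
{C, D, E}⁺: CDE→A adds A → {A, C, D, E}.

ACD, CDE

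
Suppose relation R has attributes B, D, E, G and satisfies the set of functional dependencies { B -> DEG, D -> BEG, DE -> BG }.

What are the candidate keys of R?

(B), (D)

{B}⁺: B→DEG adds D, E, G → {B, D, E, G}.
{D}⁺: D→BEG adds B, E, G → {B, D, E, G}.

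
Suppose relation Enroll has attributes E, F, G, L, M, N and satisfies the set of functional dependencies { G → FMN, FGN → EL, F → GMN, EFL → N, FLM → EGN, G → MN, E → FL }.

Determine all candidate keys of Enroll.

{E}⁺: E→FL adds F, L; F→GMN adds G, M, N → {E, F, G, L, M, N}.
{F}⁺: F→GMN adds G, M, N; FGN→EL adds E, L → {E, F, G, L, M, N}.
{G}⁺: G→FMN adds F, M, N; FGN→EL adds E, L → {E, F, G, L, M, N}.
Any other superkey contains one of these as a subset, so there are no further candidate keys.

{E}, {F}, {G}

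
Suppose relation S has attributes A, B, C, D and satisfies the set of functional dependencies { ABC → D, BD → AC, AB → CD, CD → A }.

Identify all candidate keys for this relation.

Attribute B never appears on the right-hand side of any dependency, so B must belong to every candidate key.
{B}⁺ = {B}, which is not all of the schema, so we must add further attributes.
{A, B}⁺: AB→CD adds C, D → {A, B, C, D}.
{B, D}⁺: BD→AC adds A, C → {A, B, C, D}.
Any other superkey contains one of these as a subset, so there are no further candidate keys.

{A, B}, {B, D}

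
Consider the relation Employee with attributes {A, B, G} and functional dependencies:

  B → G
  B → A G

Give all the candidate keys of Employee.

Attribute B never appears on the right-hand side of any dependency, so B must belong to every candidate key.
{B}⁺ = {A, B, G}, which is all of the schema, so {B} is the only candidate key.

{B}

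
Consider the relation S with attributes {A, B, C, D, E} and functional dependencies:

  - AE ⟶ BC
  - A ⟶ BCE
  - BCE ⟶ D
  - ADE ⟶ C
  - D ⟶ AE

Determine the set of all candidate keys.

A; D; BCE

{A}⁺: A→BCE adds B, C, E; BCE→D adds D → {A, B, C, D, E}.
{D}⁺: D→AE adds A, E; AE→BC adds B, C → {A, B, C, D, E}.
{B, C, E}⁺: BCE→D adds D; D→AE adds A → {A, B, C, D, E}. Minimal: {C, E}⁺ = {C, E}; {B, E}⁺ = {B, E}; {B, C}⁺ = {B, C} — none reach the full schema.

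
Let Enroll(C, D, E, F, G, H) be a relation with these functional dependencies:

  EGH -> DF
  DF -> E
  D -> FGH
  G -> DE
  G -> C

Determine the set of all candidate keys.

{D}⁺: D→FGH adds F, G, H; G→DE adds E; G→C adds C → {C, D, E, F, G, H}.
{G}⁺: G→DE adds D, E; G→C adds C; D→FGH adds F, H → {C, D, E, F, G, H}.
Any other superkey contains one of these as a subset, so there are no further candidate keys.

{D}, {G}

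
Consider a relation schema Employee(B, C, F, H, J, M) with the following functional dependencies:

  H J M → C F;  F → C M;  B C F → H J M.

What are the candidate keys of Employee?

Attribute B never appears on the right-hand side of any dependency, so B must belong to every candidate key.
{B}⁺ = {B}, which is not all of the schema, so we must add further attributes.
{B, F}⁺: F→CM adds C, M; BCF→HJM adds H, J → {B, C, F, H, J, M}. Minimal: {F}⁺ = {C, F, M}; {B}⁺ = {B} — none reach the full schema.
{B, H, J, M}⁺: HJM→CF adds C, F → {B, C, F, H, J, M}. Minimal: {H, J, M}⁺ = {C, F, H, J, M}; {B, J, M}⁺ = {B, J, M}; {B, H, M}⁺ = {B, H, M}; … — none reach the full schema.

(B, F), (B, H, J, M)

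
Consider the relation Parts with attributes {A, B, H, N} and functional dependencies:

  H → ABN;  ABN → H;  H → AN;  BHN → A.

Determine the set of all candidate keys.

{H}⁺: H→ABN adds A, B, N → {A, B, H, N}.
{A, B, N}⁺: ABN→H adds H → {A, B, H, N}. Minimal: {B, N}⁺ = {B, N}; {A, N}⁺ = {A, N}; {A, B}⁺ = {A, B} — none reach the full schema.
Any other superkey contains one of these as a subset, so there are no further candidate keys.

(H), (A, B, N)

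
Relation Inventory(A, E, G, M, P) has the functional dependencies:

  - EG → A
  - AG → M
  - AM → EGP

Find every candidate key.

AG; AM; EG

{A, G}⁺: AG→M adds M; AM→EGP adds E, P → {A, E, G, M, P}. Minimal: {G}⁺ = {G}; {A}⁺ = {A} — none reach the full schema.
{A, M}⁺: AM→EGP adds E, G, P → {A, E, G, M, P}. Minimal: {M}⁺ = {M}; {A}⁺ = {A} — none reach the full schema.
{E, G}⁺: EG→A adds A; AG→M adds M; AM→EGP adds P → {A, E, G, M, P}. Minimal: {G}⁺ = {G}; {E}⁺ = {E} — none reach the full schema.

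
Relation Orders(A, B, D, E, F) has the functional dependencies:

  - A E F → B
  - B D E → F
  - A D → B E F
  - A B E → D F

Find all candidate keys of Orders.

{A, D}⁺: AD→BEF adds B, E, F → {A, B, D, E, F}. Minimal: {D}⁺ = {D}; {A}⁺ = {A} — none reach the full schema.
{A, B, E}⁺: ABE→DF adds D, F → {A, B, D, E, F}. Minimal: {B, E}⁺ = {B, E}; {A, E}⁺ = {A, E}; {A, B}⁺ = {A, B} — none reach the full schema.
{A, E, F}⁺: AEF→B adds B; ABE→DF adds D → {A, B, D, E, F}. Minimal: {E, F}⁺ = {E, F}; {A, F}⁺ = {A, F}; {A, E}⁺ = {A, E} — none reach the full schema.

{A, D}; {A, B, E}; {A, E, F}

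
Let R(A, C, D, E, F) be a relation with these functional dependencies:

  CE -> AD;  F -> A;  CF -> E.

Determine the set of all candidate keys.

CF

Attributes C, F never appear on any right-hand side, so every candidate key must contain {C, F}.
{C, F}⁺ = {A, C, D, E, F}, which is all of the schema, so {C, F} is the only candidate key.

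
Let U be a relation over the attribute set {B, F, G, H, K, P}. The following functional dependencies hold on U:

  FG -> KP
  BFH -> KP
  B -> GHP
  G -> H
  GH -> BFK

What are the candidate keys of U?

{B}, {G}

{B}⁺: B→GHP adds G, H, P; GH→BFK adds F, K → {B, F, G, H, K, P}.
{G}⁺: G→H adds H; GH→BFK adds B, F, K; FG→KP adds P → {B, F, G, H, K, P}.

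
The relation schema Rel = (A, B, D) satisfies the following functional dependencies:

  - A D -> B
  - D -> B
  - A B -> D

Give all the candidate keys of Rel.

{A, B}, {A, D}

Attribute A never appears on the right-hand side of any dependency, so A must belong to every candidate key.
{A}⁺ = {A}, which is not all of the schema, so we must add further attributes.
{A, B}⁺: AB→D adds D → {A, B, D}.
{A, D}⁺: AD→B adds B → {A, B, D}.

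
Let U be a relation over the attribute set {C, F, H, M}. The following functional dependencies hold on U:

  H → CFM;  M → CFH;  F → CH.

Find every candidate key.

{F}⁺: F→CH adds C, H; H→CFM adds M → {C, F, H, M}.
{H}⁺: H→CFM adds C, F, M → {C, F, H, M}.
{M}⁺: M→CFH adds C, F, H → {C, F, H, M}.
Any other superkey contains one of these as a subset, so there are no further candidate keys.

{F}; {H}; {M}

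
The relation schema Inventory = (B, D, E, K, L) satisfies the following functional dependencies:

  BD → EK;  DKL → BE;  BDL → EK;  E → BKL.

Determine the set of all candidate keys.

Attribute D never appears on the right-hand side of any dependency, so D must belong to every candidate key.
{D}⁺ = {D}, which is not all of the schema, so we must add further attributes.
{B, D}⁺: BD→EK adds E, K; E→BKL adds L → {B, D, E, K, L}.
{D, E}⁺: E→BKL adds B, K, L → {B, D, E, K, L}.
{D, K, L}⁺: DKL→BE adds B, E → {B, D, E, K, L}.

{B, D}, {D, E}, {D, K, L}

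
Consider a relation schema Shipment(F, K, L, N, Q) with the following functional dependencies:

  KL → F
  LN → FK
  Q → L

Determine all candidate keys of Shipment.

{N, Q}

{N, Q}⁺: Q→L adds L; LN→FK adds F, K → {F, K, L, N, Q}. Minimal: {Q}⁺ = {L, Q}; {N}⁺ = {N} — none reach the full schema.
No other minimal superkey exists.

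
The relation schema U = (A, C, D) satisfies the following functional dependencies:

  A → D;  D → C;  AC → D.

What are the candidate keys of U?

{A}⁺: A→D adds D; D→C adds C → {A, C, D}.

(A)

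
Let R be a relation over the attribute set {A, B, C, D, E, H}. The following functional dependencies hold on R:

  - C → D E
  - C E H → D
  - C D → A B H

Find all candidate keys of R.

{C}

Attribute C never appears on the right-hand side of any dependency, so C must belong to every candidate key.
{C}⁺ = {A, B, C, D, E, H}, which is all of the schema, so {C} is the only candidate key.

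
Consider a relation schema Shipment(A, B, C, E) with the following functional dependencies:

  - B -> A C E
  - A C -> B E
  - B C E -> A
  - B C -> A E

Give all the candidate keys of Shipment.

{B}, {A, C}

{B}⁺: B→ACE adds A, C, E → {A, B, C, E}.
{A, C}⁺: AC→BE adds B, E → {A, B, C, E}. Minimal: {C}⁺ = {C}; {A}⁺ = {A} — none reach the full schema.
Any other superkey contains one of these as a subset, so there are no further candidate keys.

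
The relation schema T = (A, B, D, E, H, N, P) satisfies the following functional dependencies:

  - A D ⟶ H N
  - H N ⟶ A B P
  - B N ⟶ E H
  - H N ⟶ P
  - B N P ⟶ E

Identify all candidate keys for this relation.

Attribute D never appears on the right-hand side of any dependency, so D must belong to every candidate key.
{D}⁺ = {D}, which is not all of the schema, so we must add further attributes.
{A, D}⁺: AD→HN adds H, N; HN→ABP adds B, P; BN→EH adds E → {A, B, D, E, H, N, P}. Minimal: {D}⁺ = {D}; {A}⁺ = {A} — none reach the full schema.
{B, D, N}⁺: BN→EH adds E, H; HN→P adds P; HN→ABP adds A → {A, B, D, E, H, N, P}. Minimal: {D, N}⁺ = {D, N}; {B, N}⁺ = {A, B, E, H, N, P}; {B, D}⁺ = {B, D} — none reach the full schema.
{D, H, N}⁺: HN→ABP adds A, B, P; BN→EH adds E → {A, B, D, E, H, N, P}. Minimal: {H, N}⁺ = {A, B, E, H, N, P}; {D, N}⁺ = {D, N}; {D, H}⁺ = {D, H} — none reach the full schema.
Any other superkey contains one of these as a subset, so there are no further candidate keys.

{A, D}, {B, D, N}, {D, H, N}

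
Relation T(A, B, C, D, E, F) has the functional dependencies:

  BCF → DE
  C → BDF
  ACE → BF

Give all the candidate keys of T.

{A, C}⁺: C→BDF adds B, D, F; BCF→DE adds E → {A, B, C, D, E, F}. Minimal: {C}⁺ = {B, C, D, E, F}; {A}⁺ = {A} — none reach the full schema.

{A, C}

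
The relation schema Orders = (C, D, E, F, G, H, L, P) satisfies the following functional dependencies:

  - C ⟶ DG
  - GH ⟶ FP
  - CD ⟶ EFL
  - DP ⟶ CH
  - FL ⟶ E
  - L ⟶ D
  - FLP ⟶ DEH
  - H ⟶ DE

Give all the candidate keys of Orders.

CH; CP; DP; GH; HP; LP

{C, H}⁺: C→DG adds D, G; GH→FP adds F, P; CD→EFL adds E, L → {C, D, E, F, G, H, L, P}. Minimal: {H}⁺ = {D, E, H}; {C}⁺ = {C, D, E, F, G, L} — none reach the full schema.
{C, P}⁺: C→DG adds D, G; CD→EFL adds E, F, L; DP→CH adds H → {C, D, E, F, G, H, L, P}. Minimal: {P}⁺ = {P}; {C}⁺ = {C, D, E, F, G, L} — none reach the full schema.
{D, P}⁺: DP→CH adds C, H; H→DE adds E; C→DG adds G; GH→FP adds F; CD→EFL adds L → {C, D, E, F, G, H, L, P}. Minimal: {P}⁺ = {P}; {D}⁺ = {D} — none reach the full schema.
{G, H}⁺: GH→FP adds F, P; H→DE adds D, E; DP→CH adds C; CD→EFL adds L → {C, D, E, F, G, H, L, P}. Minimal: {H}⁺ = {D, E, H}; {G}⁺ = {G} — none reach the full schema.
{H, P}⁺: H→DE adds D, E; DP→CH adds C; C→DG adds G; GH→FP adds F; CD→EFL adds L → {C, D, E, F, G, H, L, P}. Minimal: {P}⁺ = {P}; {H}⁺ = {D, E, H} — none reach the full schema.
{L, P}⁺: L→D adds D; DP→CH adds C, H; H→DE adds E; C→DG adds G; GH→FP adds F → {C, D, E, F, G, H, L, P}. Minimal: {P}⁺ = {P}; {L}⁺ = {D, L} — none reach the full schema.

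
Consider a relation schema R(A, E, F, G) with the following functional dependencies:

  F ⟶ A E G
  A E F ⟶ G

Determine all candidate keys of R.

Attribute F never appears on the right-hand side of any dependency, so F must belong to every candidate key.
{F}⁺ = {A, E, F, G}, which is all of the schema, so {F} is the only candidate key.

(F)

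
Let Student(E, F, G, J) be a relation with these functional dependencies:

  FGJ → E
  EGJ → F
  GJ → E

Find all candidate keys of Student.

GJ

Attributes G, J never appear on any right-hand side, so every candidate key must contain {G, J}.
{G, J}⁺ = {E, F, G, J}, which is all of the schema, so {G, J} is the only candidate key.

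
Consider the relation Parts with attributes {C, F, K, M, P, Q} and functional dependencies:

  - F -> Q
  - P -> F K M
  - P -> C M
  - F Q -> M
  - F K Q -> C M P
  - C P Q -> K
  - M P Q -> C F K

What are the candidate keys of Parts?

{P}, {F, K}

{P}⁺: P→FKM adds F, K, M; P→CM adds C; F→Q adds Q → {C, F, K, M, P, Q}.
{F, K}⁺: F→Q adds Q; FQ→M adds M; FKQ→CMP adds C, P → {C, F, K, M, P, Q}. Minimal: {K}⁺ = {K}; {F}⁺ = {F, M, Q} — none reach the full schema.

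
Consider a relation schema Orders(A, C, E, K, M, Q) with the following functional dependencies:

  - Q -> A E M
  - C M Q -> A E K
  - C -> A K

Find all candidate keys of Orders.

Attributes C, Q never appear on any right-hand side, so every candidate key must contain {C, Q}.
{C, Q}⁺ = {A, C, E, K, M, Q}, which is all of the schema, so {C, Q} is the only candidate key.

{C, Q}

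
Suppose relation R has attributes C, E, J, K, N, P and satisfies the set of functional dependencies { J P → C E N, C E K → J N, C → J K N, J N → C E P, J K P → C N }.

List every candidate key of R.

(C), (J, N), (J, P)

{C}⁺: C→JKN adds J, K, N; JN→CEP adds E, P → {C, E, J, K, N, P}.
{J, N}⁺: JN→CEP adds C, E, P; C→JKN adds K → {C, E, J, K, N, P}. Minimal: {N}⁺ = {N}; {J}⁺ = {J} — none reach the full schema.
{J, P}⁺: JP→CEN adds C, E, N; C→JKN adds K → {C, E, J, K, N, P}. Minimal: {P}⁺ = {P}; {J}⁺ = {J} — none reach the full schema.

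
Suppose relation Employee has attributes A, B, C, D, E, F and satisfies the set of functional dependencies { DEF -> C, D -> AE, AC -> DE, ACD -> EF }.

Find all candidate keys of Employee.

{A, B, C}, {B, C, D}, {B, D, F}

Attribute B never appears on the right-hand side of any dependency, so B must belong to every candidate key.
{B}⁺ = {B}, which is not all of the schema, so we must add further attributes.
{A, B, C}⁺: AC→DE adds D, E; ACD→EF adds F → {A, B, C, D, E, F}.
{B, C, D}⁺: D→AE adds A, E; ACD→EF adds F → {A, B, C, D, E, F}.
{B, D, F}⁺: D→AE adds A, E; DEF→C adds C → {A, B, C, D, E, F}.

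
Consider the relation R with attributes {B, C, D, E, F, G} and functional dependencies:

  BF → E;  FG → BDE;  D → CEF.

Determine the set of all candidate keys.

Attribute G never appears on the right-hand side of any dependency, so G must belong to every candidate key.
{G}⁺ = {G}, which is not all of the schema, so we must add further attributes.
{D, G}⁺: D→CEF adds C, E, F; FG→BDE adds B → {B, C, D, E, F, G}. Minimal: {G}⁺ = {G}; {D}⁺ = {C, D, E, F} — none reach the full schema.
{F, G}⁺: FG→BDE adds B, D, E; D→CEF adds C → {B, C, D, E, F, G}. Minimal: {G}⁺ = {G}; {F}⁺ = {F} — none reach the full schema.

{D, G}, {F, G}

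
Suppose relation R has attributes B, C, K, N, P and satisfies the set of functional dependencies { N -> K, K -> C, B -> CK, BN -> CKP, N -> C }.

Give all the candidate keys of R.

{B, N}

Attributes B, N never appear on any right-hand side, so every candidate key must contain {B, N}.
{B, N}⁺ = {B, C, K, N, P}, which is all of the schema, so {B, N} is the only candidate key.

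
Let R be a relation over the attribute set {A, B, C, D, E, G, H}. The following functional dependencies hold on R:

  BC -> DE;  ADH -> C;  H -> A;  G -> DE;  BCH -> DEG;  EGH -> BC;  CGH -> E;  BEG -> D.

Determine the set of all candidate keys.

(G, H), (B, C, H), (B, D, H)

Attribute H never appears on the right-hand side of any dependency, so H must belong to every candidate key.
{H}⁺ = {A, H}, which is not all of the schema, so we must add further attributes.
{G, H}⁺: H→A adds A; G→DE adds D, E; EGH→BC adds B, C → {A, B, C, D, E, G, H}. Minimal: {H}⁺ = {A, H}; {G}⁺ = {D, E, G} — none reach the full schema.
{B, C, H}⁺: BC→DE adds D, E; H→A adds A; BCH→DEG adds G → {A, B, C, D, E, G, H}. Minimal: {C, H}⁺ = {A, C, H}; {B, H}⁺ = {A, B, H}; {B, C}⁺ = {B, C, D, E} — none reach the full schema.
{B, D, H}⁺: H→A adds A; ADH→C adds C; BCH→DEG adds E, G → {A, B, C, D, E, G, H}. Minimal: {D, H}⁺ = {A, C, D, H}; {B, H}⁺ = {A, B, H}; {B, D}⁺ = {B, D} — none reach the full schema.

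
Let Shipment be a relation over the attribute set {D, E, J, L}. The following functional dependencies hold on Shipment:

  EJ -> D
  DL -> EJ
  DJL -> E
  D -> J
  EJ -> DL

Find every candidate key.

DE; DL; EJ

{D, E}⁺: D→J adds J; EJ→DL adds L → {D, E, J, L}. Minimal: {E}⁺ = {E}; {D}⁺ = {D, J} — none reach the full schema.
{D, L}⁺: DL→EJ adds E, J → {D, E, J, L}. Minimal: {L}⁺ = {L}; {D}⁺ = {D, J} — none reach the full schema.
{E, J}⁺: EJ→D adds D; EJ→DL adds L → {D, E, J, L}. Minimal: {J}⁺ = {J}; {E}⁺ = {E} — none reach the full schema.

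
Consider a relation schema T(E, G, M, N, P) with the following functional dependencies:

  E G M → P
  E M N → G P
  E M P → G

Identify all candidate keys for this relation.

Attributes E, M, N never appear on any right-hand side, so every candidate key must contain {E, M, N}.
{E, M, N}⁺ = {E, G, M, N, P}, which is all of the schema, so {E, M, N} is the only candidate key.

{E, M, N}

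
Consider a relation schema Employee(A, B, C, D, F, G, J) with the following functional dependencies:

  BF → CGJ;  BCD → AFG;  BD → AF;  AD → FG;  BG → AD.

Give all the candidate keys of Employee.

Attribute B never appears on the right-hand side of any dependency, so B must belong to every candidate key.
{B}⁺ = {B}, which is not all of the schema, so we must add further attributes.
{B, D}⁺: BD→AF adds A, F; AD→FG adds G; BF→CGJ adds C, J → {A, B, C, D, F, G, J}. Minimal: {D}⁺ = {D}; {B}⁺ = {B} — none reach the full schema.
{B, F}⁺: BF→CGJ adds C, G, J; BG→AD adds A, D → {A, B, C, D, F, G, J}. Minimal: {F}⁺ = {F}; {B}⁺ = {B} — none reach the full schema.
{B, G}⁺: BG→AD adds A, D; BD→AF adds F; BF→CGJ adds C, J → {A, B, C, D, F, G, J}. Minimal: {G}⁺ = {G}; {B}⁺ = {B} — none reach the full schema.
Any other superkey contains one of these as a subset, so there are no further candidate keys.

{B, D}, {B, F}, {B, G}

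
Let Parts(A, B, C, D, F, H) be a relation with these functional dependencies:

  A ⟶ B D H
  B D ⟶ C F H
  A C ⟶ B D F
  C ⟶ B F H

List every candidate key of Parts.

{A}

Attribute A never appears on the right-hand side of any dependency, so A must belong to every candidate key.
{A}⁺ = {A, B, C, D, F, H}, which is all of the schema, so {A} is the only candidate key.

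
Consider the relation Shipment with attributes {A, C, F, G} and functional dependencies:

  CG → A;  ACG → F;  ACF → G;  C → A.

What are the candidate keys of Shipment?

Attribute C never appears on the right-hand side of any dependency, so C must belong to every candidate key.
{C}⁺ = {A, C}, which is not all of the schema, so we must add further attributes.
{C, F}⁺: C→A adds A; ACF→G adds G → {A, C, F, G}. Minimal: {F}⁺ = {F}; {C}⁺ = {A, C} — none reach the full schema.
{C, G}⁺: CG→A adds A; ACG→F adds F → {A, C, F, G}. Minimal: {G}⁺ = {G}; {C}⁺ = {A, C} — none reach the full schema.
Any other superkey contains one of these as a subset, so there are no further candidate keys.

CF, CG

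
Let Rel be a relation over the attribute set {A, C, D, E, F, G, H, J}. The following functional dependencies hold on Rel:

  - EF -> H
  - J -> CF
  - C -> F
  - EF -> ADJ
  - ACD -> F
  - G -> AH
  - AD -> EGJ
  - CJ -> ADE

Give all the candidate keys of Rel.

{J}, {A, D}, {C, E}, {D, G}, {E, F}

{J}⁺: J→CF adds C, F; CJ→ADE adds A, D, E; EF→H adds H; AD→EGJ adds G → {A, C, D, E, F, G, H, J}.
{A, D}⁺: AD→EGJ adds E, G, J; J→CF adds C, F; G→AH adds H → {A, C, D, E, F, G, H, J}.
{C, E}⁺: C→F adds F; EF→ADJ adds A, D, J; AD→EGJ adds G; EF→H adds H → {A, C, D, E, F, G, H, J}.
{D, G}⁺: G→AH adds A, H; AD→EGJ adds E, J; J→CF adds C, F → {A, C, D, E, F, G, H, J}.
{E, F}⁺: EF→H adds H; EF→ADJ adds A, D, J; AD→EGJ adds G; J→CF adds C → {A, C, D, E, F, G, H, J}.
Any other superkey contains one of these as a subset, so there are no further candidate keys.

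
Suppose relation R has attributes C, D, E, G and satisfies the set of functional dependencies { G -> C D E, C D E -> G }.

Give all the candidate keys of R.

G, CDE

{G}⁺: G→CDE adds C, D, E → {C, D, E, G}.
{C, D, E}⁺: CDE→G adds G → {C, D, E, G}. Minimal: {D, E}⁺ = {D, E}; {C, E}⁺ = {C, E}; {C, D}⁺ = {C, D} — none reach the full schema.
Any other superkey contains one of these as a subset, so there are no further candidate keys.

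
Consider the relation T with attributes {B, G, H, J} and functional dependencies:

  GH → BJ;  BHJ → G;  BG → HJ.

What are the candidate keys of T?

{B, G}⁺: BG→HJ adds H, J → {B, G, H, J}. Minimal: {G}⁺ = {G}; {B}⁺ = {B} — none reach the full schema.
{G, H}⁺: GH→BJ adds B, J → {B, G, H, J}. Minimal: {H}⁺ = {H}; {G}⁺ = {G} — none reach the full schema.
{B, H, J}⁺: BHJ→G adds G → {B, G, H, J}. Minimal: {H, J}⁺ = {H, J}; {B, J}⁺ = {B, J}; {B, H}⁺ = {B, H} — none reach the full schema.

(B, G); (G, H); (B, H, J)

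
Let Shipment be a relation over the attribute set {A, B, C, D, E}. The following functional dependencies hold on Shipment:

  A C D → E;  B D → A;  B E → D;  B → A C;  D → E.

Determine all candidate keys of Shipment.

{B, D}; {B, E}

Attribute B never appears on the right-hand side of any dependency, so B must belong to every candidate key.
{B}⁺ = {A, B, C}, which is not all of the schema, so we must add further attributes.
{B, D}⁺: BD→A adds A; B→AC adds C; D→E adds E → {A, B, C, D, E}. Minimal: {D}⁺ = {D, E}; {B}⁺ = {A, B, C} — none reach the full schema.
{B, E}⁺: BE→D adds D; B→AC adds A, C → {A, B, C, D, E}. Minimal: {E}⁺ = {E}; {B}⁺ = {A, B, C} — none reach the full schema.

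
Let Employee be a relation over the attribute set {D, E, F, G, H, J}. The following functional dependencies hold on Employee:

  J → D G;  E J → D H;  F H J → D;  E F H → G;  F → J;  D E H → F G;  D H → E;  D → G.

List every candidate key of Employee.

DH, EF, EJ, FH, HJ

{D, H}⁺: DH→E adds E; D→G adds G; DEH→FG adds F; F→J adds J → {D, E, F, G, H, J}. Minimal: {H}⁺ = {H}; {D}⁺ = {D, G} — none reach the full schema.
{E, F}⁺: F→J adds J; J→DG adds D, G; EJ→DH adds H → {D, E, F, G, H, J}. Minimal: {F}⁺ = {D, F, G, J}; {E}⁺ = {E} — none reach the full schema.
{E, J}⁺: J→DG adds D, G; EJ→DH adds H; DEH→FG adds F → {D, E, F, G, H, J}. Minimal: {J}⁺ = {D, G, J}; {E}⁺ = {E} — none reach the full schema.
{F, H}⁺: F→J adds J; J→DG adds D, G; DH→E adds E → {D, E, F, G, H, J}. Minimal: {H}⁺ = {H}; {F}⁺ = {D, F, G, J} — none reach the full schema.
{H, J}⁺: J→DG adds D, G; DH→E adds E; DEH→FG adds F → {D, E, F, G, H, J}. Minimal: {J}⁺ = {D, G, J}; {H}⁺ = {H} — none reach the full schema.
Any other superkey contains one of these as a subset, so there are no further candidate keys.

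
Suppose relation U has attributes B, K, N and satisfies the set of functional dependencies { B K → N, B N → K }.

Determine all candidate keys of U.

(B, K), (B, N)

Attribute B never appears on the right-hand side of any dependency, so B must belong to every candidate key.
{B}⁺ = {B}, which is not all of the schema, so we must add further attributes.
{B, K}⁺: BK→N adds N → {B, K, N}. Minimal: {K}⁺ = {K}; {B}⁺ = {B} — none reach the full schema.
{B, N}⁺: BN→K adds K → {B, K, N}. Minimal: {N}⁺ = {N}; {B}⁺ = {B} — none reach the full schema.
Any other superkey contains one of these as a subset, so there are no further candidate keys.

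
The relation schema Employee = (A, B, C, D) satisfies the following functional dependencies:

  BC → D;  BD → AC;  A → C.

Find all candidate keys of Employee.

{A, B}⁺: A→C adds C; BC→D adds D → {A, B, C, D}. Minimal: {B}⁺ = {B}; {A}⁺ = {A, C} — none reach the full schema.
{B, C}⁺: BC→D adds D; BD→AC adds A → {A, B, C, D}. Minimal: {C}⁺ = {C}; {B}⁺ = {B} — none reach the full schema.
{B, D}⁺: BD→AC adds A, C → {A, B, C, D}. Minimal: {D}⁺ = {D}; {B}⁺ = {B} — none reach the full schema.
Any other superkey contains one of these as a subset, so there are no further candidate keys.

{A, B}, {B, C}, {B, D}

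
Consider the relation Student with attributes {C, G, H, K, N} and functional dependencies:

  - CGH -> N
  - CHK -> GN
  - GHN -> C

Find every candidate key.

{C, H, K}, {G, H, K, N}

Attributes H, K never appear on any right-hand side, so every candidate key must contain {H, K}.
{H, K}⁺ = {H, K}, which is not all of the schema, so we must add further attributes.
{C, H, K}⁺: CHK→GN adds G, N → {C, G, H, K, N}.
{G, H, K, N}⁺: GHN→C adds C → {C, G, H, K, N}.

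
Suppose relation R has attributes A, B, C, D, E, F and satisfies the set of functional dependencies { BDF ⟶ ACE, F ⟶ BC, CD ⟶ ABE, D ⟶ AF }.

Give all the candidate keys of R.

(D)

Attribute D never appears on the right-hand side of any dependency, so D must belong to every candidate key.
{D}⁺ = {A, B, C, D, E, F}, which is all of the schema, so {D} is the only candidate key.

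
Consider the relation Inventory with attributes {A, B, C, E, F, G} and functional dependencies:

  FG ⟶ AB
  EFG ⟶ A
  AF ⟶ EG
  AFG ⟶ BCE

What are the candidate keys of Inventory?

Attribute F never appears on the right-hand side of any dependency, so F must belong to every candidate key.
{F}⁺ = {F}, which is not all of the schema, so we must add further attributes.
{A, F}⁺: AF→EG adds E, G; AFG→BCE adds B, C → {A, B, C, E, F, G}. Minimal: {F}⁺ = {F}; {A}⁺ = {A} — none reach the full schema.
{F, G}⁺: FG→AB adds A, B; AF→EG adds E; AFG→BCE adds C → {A, B, C, E, F, G}. Minimal: {G}⁺ = {G}; {F}⁺ = {F} — none reach the full schema.

{A, F}, {F, G}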